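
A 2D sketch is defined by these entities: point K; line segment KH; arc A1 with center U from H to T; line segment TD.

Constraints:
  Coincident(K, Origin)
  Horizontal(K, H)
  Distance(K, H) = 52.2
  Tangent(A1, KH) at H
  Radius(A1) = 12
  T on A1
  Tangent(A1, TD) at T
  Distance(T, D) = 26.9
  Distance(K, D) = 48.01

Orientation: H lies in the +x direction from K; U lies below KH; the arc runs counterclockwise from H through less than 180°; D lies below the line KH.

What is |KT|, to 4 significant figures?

41.58

Checks: |KH| = 52.20 ✓; ∠(UH, HK) = 90.00° ✓; |UT| = 12.00 ✓; ∠(UT, TD) = 90.00° ✓; |TD| = 26.90 ✓; |KD| = 48.01 ✓.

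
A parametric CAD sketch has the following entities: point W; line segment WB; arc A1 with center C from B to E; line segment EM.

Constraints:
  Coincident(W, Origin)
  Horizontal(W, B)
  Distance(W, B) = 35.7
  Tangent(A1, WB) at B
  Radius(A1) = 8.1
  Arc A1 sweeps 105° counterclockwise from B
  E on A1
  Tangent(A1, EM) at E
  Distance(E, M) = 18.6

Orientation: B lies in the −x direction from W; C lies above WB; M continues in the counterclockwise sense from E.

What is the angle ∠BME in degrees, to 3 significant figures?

21.1°

W is at the origin; WB is horizontal with |WB| = 35.7 and B on the −x side, so B = (-35.7, 0.00). Tangency of A1 to WB means the radius CB is perpendicular to WB, so C = B + (0, 8.1) = (-35.7, 8.10). On A1, B sits at bearing -90° from C; a 105° counterclockwise sweep puts E at bearing 15°, so E = C + 8.1·(cos 15°, sin 15°) = (-27.9, 10.2). Since A1 is tangent to EM there, CE ⟂ EM, so EM runs along (−sin 15°, cos 15°); with |EM| = 18.6, M = (-32.7, 28.2). Then cos ∠BME = MB·ME / (|MB||ME|), giving 21.1°.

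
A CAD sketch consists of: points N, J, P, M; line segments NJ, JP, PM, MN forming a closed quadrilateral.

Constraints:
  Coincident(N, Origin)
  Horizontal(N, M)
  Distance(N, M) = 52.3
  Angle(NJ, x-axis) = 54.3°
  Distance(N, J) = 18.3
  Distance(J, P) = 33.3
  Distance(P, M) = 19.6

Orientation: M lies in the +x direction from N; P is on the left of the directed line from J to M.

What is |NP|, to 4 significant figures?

47.29

N is at the origin; N and M share the same y with |NM| = 52.3 and M in +x, so M = (52.3, 0). NJ runs at 54.3° with |NJ| = 18.3, so J = (10.68, 14.86). P is determined by |JP| = 33.3 and |PM| = 19.6 together: it lies at the intersection of circle(J, 33.3) and circle(M, 19.6). With |JM| = 44.19, the foot of the radical line on JM is 30.30 from J and the perpendicular offset is √(33.3² − 30.30²) = 13.82. Taking the left-of-JM solution: P = (43.86, 17.69).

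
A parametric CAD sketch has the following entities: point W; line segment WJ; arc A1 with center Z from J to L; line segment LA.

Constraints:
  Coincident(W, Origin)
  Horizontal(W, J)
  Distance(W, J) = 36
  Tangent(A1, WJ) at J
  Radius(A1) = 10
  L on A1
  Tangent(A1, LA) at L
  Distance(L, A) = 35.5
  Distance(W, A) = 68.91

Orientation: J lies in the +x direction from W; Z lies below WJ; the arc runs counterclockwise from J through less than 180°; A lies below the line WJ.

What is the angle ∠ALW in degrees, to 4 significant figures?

167.2°

Checks: ∠(ZJ, JW) = 90.00° ✓; |ZJ| = 10.00 ✓; |ZL| = 10.00 ✓; ∠(ZL, LA) = 90.00° ✓; |LA| = 35.50 ✓; |WA| = 68.91 ✓.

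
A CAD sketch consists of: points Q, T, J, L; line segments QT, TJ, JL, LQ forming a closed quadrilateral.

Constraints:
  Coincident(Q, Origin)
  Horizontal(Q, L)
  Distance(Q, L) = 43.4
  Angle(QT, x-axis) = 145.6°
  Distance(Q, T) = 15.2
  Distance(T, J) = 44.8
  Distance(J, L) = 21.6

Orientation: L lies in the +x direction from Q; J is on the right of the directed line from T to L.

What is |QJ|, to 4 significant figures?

29.69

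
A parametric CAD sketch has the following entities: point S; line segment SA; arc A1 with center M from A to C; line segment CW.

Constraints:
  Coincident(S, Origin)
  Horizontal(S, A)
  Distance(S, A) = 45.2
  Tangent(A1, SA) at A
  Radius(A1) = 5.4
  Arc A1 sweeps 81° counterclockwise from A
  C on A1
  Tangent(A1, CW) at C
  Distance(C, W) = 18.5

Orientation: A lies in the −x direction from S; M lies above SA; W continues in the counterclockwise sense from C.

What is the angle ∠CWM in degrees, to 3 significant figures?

16.3°

S is at the origin; SA is horizontal with |SA| = 45.2 and A on the −x side, so A = (-45.2, 0.00). Tangency of A1 to SA means the radius MA is perpendicular to SA, so M = A + (0, 5.4) = (-45.2, 5.40). On A1, A sits at bearing -90° from M; an 81° counterclockwise sweep puts C at bearing -9°, so C = M + 5.4·(cos -9°, sin -9°) = (-39.9, 4.56). The tangent condition forces MC to be normal to CW, so CW runs along (−sin -9°, cos -9°); with |CW| = 18.5, W = (-37.0, 22.8). Then cos ∠CWM = WC·WM / (|WC||WM|), giving 16.3°.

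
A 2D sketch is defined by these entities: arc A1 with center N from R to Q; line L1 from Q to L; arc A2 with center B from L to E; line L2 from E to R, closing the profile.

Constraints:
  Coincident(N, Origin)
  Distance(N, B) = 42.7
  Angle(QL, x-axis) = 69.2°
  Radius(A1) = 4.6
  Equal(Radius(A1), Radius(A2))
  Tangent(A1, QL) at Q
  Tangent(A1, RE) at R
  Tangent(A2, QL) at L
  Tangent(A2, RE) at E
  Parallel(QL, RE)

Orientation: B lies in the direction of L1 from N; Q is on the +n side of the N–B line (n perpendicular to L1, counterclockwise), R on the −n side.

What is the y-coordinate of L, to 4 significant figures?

41.55

The slot axis is L1's direction at 69.2°, so u = (cos 69.2°, sin 69.2°) = (0.3551, 0.9348) and n = (−sin 69.2°, cos 69.2°) = (-0.9348, 0.3551). N is at the origin and B lies 42.7 along u from N, so B = 42.7·u = (15.16, 39.92). Tangency of A1 to both parallel lines with radius 4.6 puts Q and R at N ± 4.6·n: Q = (-4.300, 1.633), R = (4.300, -1.633). Equal radii place L and E the same way about B: L = B + 4.6·n = (10.86, 41.55), E = B − 4.6·n = (19.46, 38.28). So L.y = 41.55.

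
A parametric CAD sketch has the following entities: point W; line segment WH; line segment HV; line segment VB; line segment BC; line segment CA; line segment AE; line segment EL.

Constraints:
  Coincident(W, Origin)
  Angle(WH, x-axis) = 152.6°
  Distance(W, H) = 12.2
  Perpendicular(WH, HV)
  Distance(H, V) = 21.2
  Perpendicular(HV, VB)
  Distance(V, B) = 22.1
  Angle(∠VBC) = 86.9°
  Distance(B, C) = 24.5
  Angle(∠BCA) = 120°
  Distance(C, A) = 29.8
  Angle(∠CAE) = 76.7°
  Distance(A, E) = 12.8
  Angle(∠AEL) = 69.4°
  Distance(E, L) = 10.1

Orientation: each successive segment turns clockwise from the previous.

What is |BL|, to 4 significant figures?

33.93

W is at the origin; WH runs at 152.6° with length 12.2, so H = (-10.83, 5.614). WH ⟂ HV, so HV runs at 62.60°; with |HV| = 21.2, V = (-1.075, 24.44). HV ⟂ VB, so VB runs at -27.40°; with |VB| = 22.1, B = (18.55, 14.27). ∠VBC = 86.9° gives BC at -120.5° from the x-axis; with |BC| = 24.5, C = (6.111, -6.844). ∠BCA = 120.0° gives CA at 179.5° from the x-axis; with |CA| = 29.8, A = (-23.69, -6.584). ∠CAE = 76.7° gives AE at 76.20° from the x-axis; with |AE| = 12.8, E = (-20.63, 5.846). ∠AEL = 69.4° gives EL at -34.40° from the x-axis; with |EL| = 10.1, L = (-12.30, 0.1402). Then |BL| = |L − B| = 33.93.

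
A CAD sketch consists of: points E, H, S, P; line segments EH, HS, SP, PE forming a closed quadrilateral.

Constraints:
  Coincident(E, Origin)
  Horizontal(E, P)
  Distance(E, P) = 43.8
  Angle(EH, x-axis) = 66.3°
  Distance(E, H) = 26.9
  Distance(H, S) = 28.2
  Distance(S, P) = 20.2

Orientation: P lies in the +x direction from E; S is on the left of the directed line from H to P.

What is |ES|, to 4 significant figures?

43.20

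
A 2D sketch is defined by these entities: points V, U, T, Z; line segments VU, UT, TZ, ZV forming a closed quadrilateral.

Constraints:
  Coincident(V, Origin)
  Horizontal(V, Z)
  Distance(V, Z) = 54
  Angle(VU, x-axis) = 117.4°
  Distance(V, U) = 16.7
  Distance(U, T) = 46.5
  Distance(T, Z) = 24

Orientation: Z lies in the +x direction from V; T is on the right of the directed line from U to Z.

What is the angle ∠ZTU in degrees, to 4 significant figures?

125.2°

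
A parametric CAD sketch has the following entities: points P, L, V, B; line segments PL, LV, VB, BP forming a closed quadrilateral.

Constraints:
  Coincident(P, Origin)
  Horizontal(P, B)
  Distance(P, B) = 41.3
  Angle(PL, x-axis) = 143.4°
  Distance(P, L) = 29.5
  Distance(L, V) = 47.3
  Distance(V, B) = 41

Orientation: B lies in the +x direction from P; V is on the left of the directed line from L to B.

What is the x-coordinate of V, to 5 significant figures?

20.228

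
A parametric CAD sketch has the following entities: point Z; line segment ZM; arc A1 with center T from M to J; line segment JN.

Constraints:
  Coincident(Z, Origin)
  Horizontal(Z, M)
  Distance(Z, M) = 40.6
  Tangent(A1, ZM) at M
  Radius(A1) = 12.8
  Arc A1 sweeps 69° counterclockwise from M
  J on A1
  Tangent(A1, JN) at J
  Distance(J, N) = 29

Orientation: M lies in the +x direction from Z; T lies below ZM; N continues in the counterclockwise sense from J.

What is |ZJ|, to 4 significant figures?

29.80

Z is at the origin; Z and M share the same y with |ZM| = 40.6 and M on the +x side, so M = (40.60, 0.000). The tangent condition forces TM to be normal to ZM, so T = M + (0, -12.8) = (40.60, -12.80). On A1, M sits at bearing 90° from T; a 69° counterclockwise sweep puts J at bearing 159°, so J = T + 12.8·(cos 159°, sin 159°) = (28.65, -8.213). Then |ZJ| = |J − Z| = 29.80.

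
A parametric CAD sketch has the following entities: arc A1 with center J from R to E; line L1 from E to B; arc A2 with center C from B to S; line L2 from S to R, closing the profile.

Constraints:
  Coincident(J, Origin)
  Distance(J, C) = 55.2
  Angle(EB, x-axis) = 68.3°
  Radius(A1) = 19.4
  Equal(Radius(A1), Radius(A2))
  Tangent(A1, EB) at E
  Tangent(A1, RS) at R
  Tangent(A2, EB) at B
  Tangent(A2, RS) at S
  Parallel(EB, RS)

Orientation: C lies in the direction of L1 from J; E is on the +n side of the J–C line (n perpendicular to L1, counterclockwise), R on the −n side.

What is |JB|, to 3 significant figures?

58.5

The slot axis is L1's direction at 68.3°, so u = (cos 68.3°, sin 68.3°) = (0.370, 0.929) and n = (−sin 68.3°, cos 68.3°) = (-0.929, 0.370). J is at the origin and C lies 55.2 along u from J, so C = 55.2·u = (20.4, 51.3). Tangency of A1 to both parallel lines with radius 19.4 puts E and R at J ± 19.4·n: E = (-18.0, 7.17), R = (18.0, -7.17). Equal radii place B and S the same way about C: B = C + 19.4·n = (2.38, 58.5), S = C − 19.4·n = (38.4, 44.1). Then |JB| = |B − J| = 58.5.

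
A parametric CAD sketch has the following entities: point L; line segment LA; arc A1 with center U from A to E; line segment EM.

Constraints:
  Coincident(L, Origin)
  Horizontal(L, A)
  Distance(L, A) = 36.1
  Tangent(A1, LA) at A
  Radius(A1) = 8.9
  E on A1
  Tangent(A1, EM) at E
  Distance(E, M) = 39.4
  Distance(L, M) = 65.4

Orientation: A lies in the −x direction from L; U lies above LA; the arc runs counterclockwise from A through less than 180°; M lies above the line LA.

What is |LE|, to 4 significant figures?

30.61

L is at the origin; LA is horizontal with |LA| = 36.1 and A on the −x side, so A = (-36.10, 0.000). A1 meets LA tangentially, so UA is at right angles to LA, so U = A + (0, 8.9) = (-36.10, 8.900). Since UE ⟂ EM (tangency), |UM| = √(8.9² + 39.4²) = 40.39 regardless of where E sits on A1. So M lies on both circle(L, 65.4) and circle(U, 40.39); the above-LA intersection is M = (-43.82, 48.55). E is the foot of the tangent from M: E = (-27.95, 12.48).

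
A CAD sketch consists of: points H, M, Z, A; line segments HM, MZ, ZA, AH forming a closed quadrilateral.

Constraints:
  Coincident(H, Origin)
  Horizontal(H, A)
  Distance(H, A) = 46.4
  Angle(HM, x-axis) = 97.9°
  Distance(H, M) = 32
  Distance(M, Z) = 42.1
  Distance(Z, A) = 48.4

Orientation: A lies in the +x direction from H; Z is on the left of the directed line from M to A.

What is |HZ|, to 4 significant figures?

58.49

Checks: |MZ| = 42.10 ✓; |ZA| = 48.40 ✓.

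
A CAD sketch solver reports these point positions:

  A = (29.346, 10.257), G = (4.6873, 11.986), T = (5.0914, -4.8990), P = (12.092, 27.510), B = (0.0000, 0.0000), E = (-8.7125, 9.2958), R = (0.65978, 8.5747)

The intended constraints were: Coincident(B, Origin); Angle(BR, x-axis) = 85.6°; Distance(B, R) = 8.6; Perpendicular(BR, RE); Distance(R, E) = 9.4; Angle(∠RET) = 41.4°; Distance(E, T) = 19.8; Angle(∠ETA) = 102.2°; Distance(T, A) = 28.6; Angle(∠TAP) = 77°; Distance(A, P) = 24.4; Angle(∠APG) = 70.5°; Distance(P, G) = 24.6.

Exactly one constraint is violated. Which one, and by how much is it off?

Distance(P, G) = 24.6 — off by 7.40.

B = (0.00, 0.00) ✓; BR at 85.60° ✓; |BR| = 8.600 ✓; ∠(BR, RE) = 90.00° ✓; |RE| = 9.400 ✓; ∠RET = 41.40° ✓; |ET| = 19.80 ✓; ∠ETA = 102.2° ✓; |TA| = 28.60 ✓; ∠TAP = 77.00° ✓; |AP| = 24.40 ✓; ∠APG = 70.50° ✓; |PG| = 17.20 ✗.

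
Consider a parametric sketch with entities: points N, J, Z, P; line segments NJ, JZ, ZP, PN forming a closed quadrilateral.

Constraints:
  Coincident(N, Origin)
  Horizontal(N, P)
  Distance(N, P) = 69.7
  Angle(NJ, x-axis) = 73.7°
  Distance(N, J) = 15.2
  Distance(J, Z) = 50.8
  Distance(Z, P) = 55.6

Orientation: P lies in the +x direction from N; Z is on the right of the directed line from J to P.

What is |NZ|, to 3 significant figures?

40.3

Checks: |JZ| = 50.80 ✓; |ZP| = 55.60 ✓.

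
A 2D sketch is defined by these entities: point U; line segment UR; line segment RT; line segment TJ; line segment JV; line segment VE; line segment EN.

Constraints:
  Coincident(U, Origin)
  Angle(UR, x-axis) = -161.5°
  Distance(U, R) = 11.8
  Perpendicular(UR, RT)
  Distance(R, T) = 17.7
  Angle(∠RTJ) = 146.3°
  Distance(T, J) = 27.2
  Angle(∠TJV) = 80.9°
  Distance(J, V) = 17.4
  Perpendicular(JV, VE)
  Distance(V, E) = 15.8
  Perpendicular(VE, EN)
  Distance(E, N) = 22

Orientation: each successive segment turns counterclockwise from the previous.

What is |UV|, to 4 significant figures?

32.72

U is at the origin; UR runs at -161.5° with length 11.8, so R = (-11.19, -3.744). UR is perpendicular to RT, so RT runs at -71.50°; with |RT| = 17.7, T = (-5.574, -20.53). ∠RTJ = 146.3° gives TJ at -37.80° from the x-axis; with |TJ| = 27.2, J = (15.92, -37.20). ∠TJV = 80.9° gives JV at 61.30° from the x-axis; with |JV| = 17.4, V = (24.27, -21.94). Then |UV| = |V − U| = 32.72.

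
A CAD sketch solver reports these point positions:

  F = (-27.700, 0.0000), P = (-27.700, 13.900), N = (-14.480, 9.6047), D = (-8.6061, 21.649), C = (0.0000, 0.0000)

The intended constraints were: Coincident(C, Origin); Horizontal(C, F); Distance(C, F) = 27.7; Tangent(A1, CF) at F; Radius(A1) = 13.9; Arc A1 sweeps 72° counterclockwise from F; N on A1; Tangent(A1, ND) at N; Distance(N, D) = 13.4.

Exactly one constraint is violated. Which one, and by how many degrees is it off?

Tangent(A1, ND) at N — off by 8.00°.

C = (0.00, 0.00) ✓; C.y = 0.00, F.y = 0.00 ✓; |CF| = 27.70 ✓; ∠(PF, FC) = 90.00° ✓; |PF| = 13.90 ✓; bearing(P→N) − bearing(P→F) = 72.00° ✓; |PN| = 13.90 ✓; ∠(PN, ND) = 98.00° ✗; |ND| = 13.40 ✓.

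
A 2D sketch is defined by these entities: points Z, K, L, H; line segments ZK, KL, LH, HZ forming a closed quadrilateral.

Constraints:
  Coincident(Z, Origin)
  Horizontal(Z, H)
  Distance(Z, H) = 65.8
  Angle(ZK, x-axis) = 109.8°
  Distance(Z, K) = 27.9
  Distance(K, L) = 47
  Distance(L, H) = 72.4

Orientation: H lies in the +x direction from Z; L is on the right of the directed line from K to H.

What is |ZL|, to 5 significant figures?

20.720

Z is at the origin; ZH is horizontal with |ZH| = 65.8 and H in +x, so H = (65.8, 0). ZK runs at 109.8° with |ZK| = 27.9, so K = (-9.4508, 26.251). L is determined by |KL| = 47.0 and |LH| = 72.4 together: it lies at the intersection of circle(K, 47.0) and circle(H, 72.4). With |KH| = 79.698, the foot of the radical line on KH is 20.822 from K and the perpendicular offset is √(47.0² − 20.822²) = 42.136. Taking the right-of-KH solution: L = (-3.6688, -20.392).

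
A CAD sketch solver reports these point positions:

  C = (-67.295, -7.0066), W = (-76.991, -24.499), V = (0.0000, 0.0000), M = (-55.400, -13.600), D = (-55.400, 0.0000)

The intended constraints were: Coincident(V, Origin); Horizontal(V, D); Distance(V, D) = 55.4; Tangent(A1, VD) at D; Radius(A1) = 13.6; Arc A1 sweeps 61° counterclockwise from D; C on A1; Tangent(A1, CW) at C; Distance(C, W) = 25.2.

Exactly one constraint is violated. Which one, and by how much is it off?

Distance(C, W) = 25.2 — off by 5.20.

V = (0.00, 0.00) ✓; V.y = 0.00, D.y = 0.00 ✓; |VD| = 55.40 ✓; ∠(MD, DV) = 90.00° ✓; |MD| = 13.60 ✓; bearing(M→C) − bearing(M→D) = 61.00° ✓; |MC| = 13.60 ✓; ∠(MC, CW) = 90.00° ✓; |CW| = 20.00 ✗.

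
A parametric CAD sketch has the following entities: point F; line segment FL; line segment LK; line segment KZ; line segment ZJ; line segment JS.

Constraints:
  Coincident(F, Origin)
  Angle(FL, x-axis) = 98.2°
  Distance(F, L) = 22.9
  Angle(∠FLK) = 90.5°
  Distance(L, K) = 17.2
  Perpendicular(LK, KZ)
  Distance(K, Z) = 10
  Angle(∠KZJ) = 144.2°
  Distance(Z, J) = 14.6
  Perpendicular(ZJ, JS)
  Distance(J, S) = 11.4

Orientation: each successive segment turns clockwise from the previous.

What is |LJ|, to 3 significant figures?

23.5

F is at the origin; FL runs at 98.2° with length 22.9, so L = (-3.27, 22.7). ∠FLK = 90.5° gives LK at 8.70° from the x-axis; with |LK| = 17.2, K = (13.7, 25.3). LK ⟂ KZ, so KZ runs at -81.3°; with |KZ| = 10.0, Z = (15.2, 15.4). ∠KZJ = 144.2° gives ZJ at -117° from the x-axis; with |ZJ| = 14.6, J = (8.60, 2.39). Then |LJ| = |J − L| = 23.5.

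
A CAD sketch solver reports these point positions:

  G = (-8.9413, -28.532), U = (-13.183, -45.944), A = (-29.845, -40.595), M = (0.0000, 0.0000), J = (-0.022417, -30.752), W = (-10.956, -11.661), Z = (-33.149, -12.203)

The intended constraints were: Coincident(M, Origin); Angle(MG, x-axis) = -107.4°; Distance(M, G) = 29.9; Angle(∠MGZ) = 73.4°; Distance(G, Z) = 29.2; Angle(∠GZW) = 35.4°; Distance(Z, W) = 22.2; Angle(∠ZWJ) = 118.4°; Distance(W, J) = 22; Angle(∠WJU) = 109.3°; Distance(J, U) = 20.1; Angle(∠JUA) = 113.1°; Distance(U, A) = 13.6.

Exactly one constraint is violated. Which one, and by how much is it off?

Distance(U, A) = 13.6 — off by 3.90.

M = (0.00, 0.00) ✓; MG at -107.4° ✓; |MG| = 29.90 ✓; ∠MGZ = 73.40° ✓; |GZ| = 29.20 ✓; ∠GZW = 35.40° ✓; |ZW| = 22.20 ✓; ∠ZWJ = 118.4° ✓; |WJ| = 22.00 ✓; ∠WJU = 109.3° ✓; |JU| = 20.10 ✓; ∠JUA = 113.1° ✓; |UA| = 17.50 ✗.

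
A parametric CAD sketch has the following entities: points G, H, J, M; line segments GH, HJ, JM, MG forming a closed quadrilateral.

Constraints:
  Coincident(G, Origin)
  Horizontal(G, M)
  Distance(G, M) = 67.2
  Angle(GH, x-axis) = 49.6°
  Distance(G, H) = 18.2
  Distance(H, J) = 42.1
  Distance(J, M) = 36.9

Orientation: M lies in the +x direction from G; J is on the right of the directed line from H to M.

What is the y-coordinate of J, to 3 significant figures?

-20.3

Checks: |HJ| = 42.10 ✓; |JM| = 36.90 ✓.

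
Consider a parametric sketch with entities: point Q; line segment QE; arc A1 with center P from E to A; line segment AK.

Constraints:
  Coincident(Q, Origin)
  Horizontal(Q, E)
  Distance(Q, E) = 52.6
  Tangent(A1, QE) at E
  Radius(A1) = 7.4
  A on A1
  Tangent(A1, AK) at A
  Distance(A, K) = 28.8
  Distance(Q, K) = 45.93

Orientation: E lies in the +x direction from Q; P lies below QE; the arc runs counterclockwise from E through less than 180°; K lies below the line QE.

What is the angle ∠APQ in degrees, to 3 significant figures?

15.9°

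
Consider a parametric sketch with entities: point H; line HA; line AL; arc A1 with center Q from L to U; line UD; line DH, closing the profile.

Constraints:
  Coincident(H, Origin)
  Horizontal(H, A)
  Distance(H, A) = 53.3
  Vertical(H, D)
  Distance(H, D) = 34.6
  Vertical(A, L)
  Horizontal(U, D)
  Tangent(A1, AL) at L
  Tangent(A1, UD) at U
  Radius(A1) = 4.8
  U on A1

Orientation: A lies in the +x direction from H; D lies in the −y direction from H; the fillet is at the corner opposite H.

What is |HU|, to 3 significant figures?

59.6

H is at the origin; HA is horizontal with |HA| = 53.3 and A on the +x side, so A = (53.3, 0.00). HD is vertical with |HD| = 34.6 and D on the −y side, so D = (0.00, -34.6). The virtual corner opposite H is at (53.3, -34.6). Tangency of A1 to AL means the radius QL is perpendicular to AL and the tangent condition forces QU to be normal to UD, with radius 4.8, so the center Q sits 4.8 in from both sides at Q = (48.5, -29.8). That places the tangent points at L = (53.3, -29.8) on AL and U = (48.5, -34.6) on UD. Then |HU| = |U − H| = 59.6.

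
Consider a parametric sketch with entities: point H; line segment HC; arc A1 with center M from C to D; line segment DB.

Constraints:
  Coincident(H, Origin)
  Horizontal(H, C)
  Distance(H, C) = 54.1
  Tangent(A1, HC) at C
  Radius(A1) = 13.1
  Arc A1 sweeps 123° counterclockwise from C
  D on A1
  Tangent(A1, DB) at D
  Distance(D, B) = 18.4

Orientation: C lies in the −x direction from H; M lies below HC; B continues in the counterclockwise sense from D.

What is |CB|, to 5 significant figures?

35.679

H is at the origin; H and C share the same y with |HC| = 54.1 and C on the −x side, so C = (-54.100, 0.0000). A1 meets HC tangentially, so MC is at right angles to HC, so M = C + (0, -13.1) = (-54.100, -13.100). On A1, C sits at bearing 90° from M; a 123° counterclockwise sweep puts D at bearing 213°, so D = M + 13.1·(cos 213°, sin 213°) = (-65.087, -20.235). Tangency of A1 to DB means the radius MD is perpendicular to DB, so DB runs along (−sin 213°, cos 213°); with |DB| = 18.4, B = (-55.065, -35.666). Then |CB| = |B − C| = 35.679.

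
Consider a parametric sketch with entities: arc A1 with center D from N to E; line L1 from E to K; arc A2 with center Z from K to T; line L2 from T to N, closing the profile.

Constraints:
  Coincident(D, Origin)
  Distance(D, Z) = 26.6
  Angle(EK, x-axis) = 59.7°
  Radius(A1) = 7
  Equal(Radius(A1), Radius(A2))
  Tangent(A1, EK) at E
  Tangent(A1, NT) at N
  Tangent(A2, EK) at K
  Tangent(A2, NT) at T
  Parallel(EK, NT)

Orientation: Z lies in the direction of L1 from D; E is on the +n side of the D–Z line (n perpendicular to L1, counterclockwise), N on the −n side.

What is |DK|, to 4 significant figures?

27.51

Tangency of A1 to both parallel lines with radius 7.0 puts E and N at D ± 7.0·n: E = (-6.044, 3.532), N = (6.044, -3.532). Equal radii place K and T the same way about Z: K = Z + 7.0·n = (7.377, 26.50), T = Z − 7.0·n = (19.46, 19.43). Then |DK| = |K − D| = 27.51.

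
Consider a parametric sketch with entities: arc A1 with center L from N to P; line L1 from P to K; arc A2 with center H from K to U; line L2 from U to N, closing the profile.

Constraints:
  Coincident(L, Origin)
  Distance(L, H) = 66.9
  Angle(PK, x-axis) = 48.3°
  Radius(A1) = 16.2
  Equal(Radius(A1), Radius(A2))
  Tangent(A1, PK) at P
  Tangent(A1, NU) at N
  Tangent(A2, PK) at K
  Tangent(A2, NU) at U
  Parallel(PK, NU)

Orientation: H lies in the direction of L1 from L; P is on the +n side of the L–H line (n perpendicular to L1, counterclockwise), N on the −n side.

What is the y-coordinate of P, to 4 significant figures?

10.78

L is at the origin and H lies 66.9 along u from L, so H = 66.9·u = (44.50, 49.95). Tangency of A1 to both parallel lines with radius 16.2 puts P and N at L ± 16.2·n: P = (-12.10, 10.78), N = (12.10, -10.78). So P.y = 10.78.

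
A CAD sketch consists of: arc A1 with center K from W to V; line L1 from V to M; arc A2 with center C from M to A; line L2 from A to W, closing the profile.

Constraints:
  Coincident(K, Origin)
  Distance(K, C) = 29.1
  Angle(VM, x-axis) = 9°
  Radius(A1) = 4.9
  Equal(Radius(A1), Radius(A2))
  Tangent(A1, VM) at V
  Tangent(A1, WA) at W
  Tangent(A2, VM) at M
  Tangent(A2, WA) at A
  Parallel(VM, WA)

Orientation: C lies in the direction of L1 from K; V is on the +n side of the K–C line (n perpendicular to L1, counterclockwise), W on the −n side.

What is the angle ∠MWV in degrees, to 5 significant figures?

71.388°

Tangency of A1 to both parallel lines with radius 4.9 puts V and W at K ± 4.9·n: V = (-0.76653, 4.8397), W = (0.76653, -4.8397). Equal radii place M and A the same way about C: M = C + 4.9·n = (27.975, 9.3919), A = C − 4.9·n = (29.508, -0.28743). Then cos ∠MWV = WM·WV / (|WM||WV|), giving 71.388°.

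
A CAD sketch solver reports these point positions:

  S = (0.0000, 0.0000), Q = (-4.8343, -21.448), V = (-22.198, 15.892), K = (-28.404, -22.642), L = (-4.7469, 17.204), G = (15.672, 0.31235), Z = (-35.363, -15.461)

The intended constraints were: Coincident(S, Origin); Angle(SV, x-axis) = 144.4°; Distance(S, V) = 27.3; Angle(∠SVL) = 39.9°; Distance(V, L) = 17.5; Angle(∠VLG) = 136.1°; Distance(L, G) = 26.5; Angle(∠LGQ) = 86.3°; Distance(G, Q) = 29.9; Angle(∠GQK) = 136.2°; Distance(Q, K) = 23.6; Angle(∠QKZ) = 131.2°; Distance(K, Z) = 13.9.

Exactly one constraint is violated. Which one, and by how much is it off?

Distance(K, Z) = 13.9 — off by 3.90.

S = (0.00, 0.00) ✓; SV at 144.4° ✓; |SV| = 27.30 ✓; ∠SVL = 39.90° ✓; |VL| = 17.50 ✓; ∠VLG = 136.1° ✓; |LG| = 26.50 ✓; ∠LGQ = 86.30° ✓; |GQ| = 29.90 ✓; ∠GQK = 136.2° ✓; |QK| = 23.60 ✓; ∠QKZ = 131.2° ✓; |KZ| = 10.00 ✗.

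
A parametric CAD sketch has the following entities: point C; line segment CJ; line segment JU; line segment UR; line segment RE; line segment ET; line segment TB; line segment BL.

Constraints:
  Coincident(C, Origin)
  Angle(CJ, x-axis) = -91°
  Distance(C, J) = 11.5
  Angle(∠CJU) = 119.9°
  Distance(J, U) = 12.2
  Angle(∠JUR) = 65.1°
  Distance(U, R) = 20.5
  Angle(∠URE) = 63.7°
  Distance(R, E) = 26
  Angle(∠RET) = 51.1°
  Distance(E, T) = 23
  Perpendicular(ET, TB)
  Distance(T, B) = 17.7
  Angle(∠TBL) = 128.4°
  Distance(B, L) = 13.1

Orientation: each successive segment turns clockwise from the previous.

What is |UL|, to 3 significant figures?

27.1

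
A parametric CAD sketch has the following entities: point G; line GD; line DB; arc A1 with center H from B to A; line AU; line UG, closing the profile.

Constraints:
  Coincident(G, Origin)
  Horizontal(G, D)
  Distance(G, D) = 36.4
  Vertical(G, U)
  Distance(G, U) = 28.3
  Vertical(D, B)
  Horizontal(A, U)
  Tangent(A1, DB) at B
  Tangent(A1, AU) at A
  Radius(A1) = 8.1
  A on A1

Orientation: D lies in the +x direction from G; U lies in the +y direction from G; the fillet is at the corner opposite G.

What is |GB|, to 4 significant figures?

41.63

G is at the origin; GD is horizontal with |GD| = 36.4 and D on the +x side, so D = (36.40, 0.000). G and U share the same x with |GU| = 28.3 and U on the +y side, so U = (0.000, 28.30). The virtual corner opposite G is at (36.40, 28.30). A1 meets DB tangentially, so HB is at right angles to DB and tangency of A1 to AU means the radius HA is perpendicular to AU, with radius 8.1, so the center H sits 8.1 in from both sides at H = (28.30, 20.20). That places the tangent points at B = (36.40, 20.20) on DB and A = (28.30, 28.30) on AU. Then |GB| = |B − G| = 41.63.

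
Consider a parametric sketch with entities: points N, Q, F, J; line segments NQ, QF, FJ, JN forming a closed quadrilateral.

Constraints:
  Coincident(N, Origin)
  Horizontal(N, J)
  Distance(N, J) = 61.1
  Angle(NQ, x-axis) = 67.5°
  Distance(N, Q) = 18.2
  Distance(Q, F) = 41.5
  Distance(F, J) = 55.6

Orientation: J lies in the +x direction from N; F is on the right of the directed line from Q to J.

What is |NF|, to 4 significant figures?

26.90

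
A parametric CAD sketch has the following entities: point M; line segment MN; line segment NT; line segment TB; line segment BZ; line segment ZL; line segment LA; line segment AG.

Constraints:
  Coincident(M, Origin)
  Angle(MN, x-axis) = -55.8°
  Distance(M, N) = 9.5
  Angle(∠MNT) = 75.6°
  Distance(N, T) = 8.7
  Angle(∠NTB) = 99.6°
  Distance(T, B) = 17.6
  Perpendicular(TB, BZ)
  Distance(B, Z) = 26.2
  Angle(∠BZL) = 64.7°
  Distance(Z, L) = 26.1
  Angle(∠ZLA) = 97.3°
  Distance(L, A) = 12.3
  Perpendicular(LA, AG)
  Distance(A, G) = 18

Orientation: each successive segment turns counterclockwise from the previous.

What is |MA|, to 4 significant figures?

11.13

∠BZL = 64.7° gives ZL at -25.70° from the x-axis; with |ZL| = 26.1, L = (3.174, -15.46). ∠ZLA = 97.3° gives LA at 57.00° from the x-axis; with |LA| = 12.3, A = (9.873, -5.145). Then |MA| = |A − M| = 11.13.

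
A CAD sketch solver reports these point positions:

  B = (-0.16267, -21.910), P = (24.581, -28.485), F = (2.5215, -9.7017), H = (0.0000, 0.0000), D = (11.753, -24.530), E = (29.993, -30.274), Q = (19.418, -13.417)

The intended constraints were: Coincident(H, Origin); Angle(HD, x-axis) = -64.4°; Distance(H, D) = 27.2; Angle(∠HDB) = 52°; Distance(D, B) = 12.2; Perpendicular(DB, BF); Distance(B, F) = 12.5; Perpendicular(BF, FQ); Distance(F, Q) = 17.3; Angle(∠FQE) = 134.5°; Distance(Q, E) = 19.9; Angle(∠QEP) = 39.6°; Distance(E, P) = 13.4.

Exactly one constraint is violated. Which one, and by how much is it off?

Distance(E, P) = 13.4 — off by 7.70.

H = (0.00, 0.00) ✓; HD at -64.40° ✓; |HD| = 27.20 ✓; ∠HDB = 52.00° ✓; |DB| = 12.20 ✓; ∠(DB, BF) = 90.00° ✓; |BF| = 12.50 ✓; ∠(BF, FQ) = 90.00° ✓; |FQ| = 17.30 ✓; ∠FQE = 134.5° ✓; |QE| = 19.90 ✓; ∠QEP = 39.61° ✓; |EP| = 5.700 ✗.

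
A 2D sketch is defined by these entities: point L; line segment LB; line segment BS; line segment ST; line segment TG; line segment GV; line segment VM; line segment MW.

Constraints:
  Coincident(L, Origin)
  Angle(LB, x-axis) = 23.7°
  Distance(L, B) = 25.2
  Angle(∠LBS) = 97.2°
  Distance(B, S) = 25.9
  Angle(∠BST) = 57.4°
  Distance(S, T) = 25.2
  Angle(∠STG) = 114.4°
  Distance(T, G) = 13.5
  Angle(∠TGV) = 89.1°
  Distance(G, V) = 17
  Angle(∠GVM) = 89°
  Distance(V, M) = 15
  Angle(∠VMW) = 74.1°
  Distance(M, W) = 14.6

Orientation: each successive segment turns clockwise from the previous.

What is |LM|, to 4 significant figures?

27.88

L is at the origin; LB runs at 23.7° with length 25.2, so B = (23.07, 10.13). ∠LBS = 97.2° gives BS at -59.10° from the x-axis; with |BS| = 25.9, S = (36.38, -12.09). ∠BST = 57.4° gives ST at 178.3° from the x-axis; with |ST| = 25.2, T = (11.19, -11.35). ∠STG = 114.4° gives TG at 112.7° from the x-axis; with |TG| = 13.5, G = (5.977, 1.107). ∠TGV = 89.1° gives GV at 21.80° from the x-axis; with |GV| = 17.0, V = (21.76, 7.420). ∠GVM = 89.0° gives VM at -69.20° from the x-axis; with |VM| = 15.0, M = (27.09, -6.602). Then |LM| = |M − L| = 27.88.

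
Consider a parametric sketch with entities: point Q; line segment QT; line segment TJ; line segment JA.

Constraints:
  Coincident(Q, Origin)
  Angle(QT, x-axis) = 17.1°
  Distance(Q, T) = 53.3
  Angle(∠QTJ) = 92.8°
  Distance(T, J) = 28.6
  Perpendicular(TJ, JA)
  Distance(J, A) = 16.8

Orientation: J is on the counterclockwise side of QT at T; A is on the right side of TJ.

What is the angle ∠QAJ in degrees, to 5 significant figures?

24.015°

∠QTJ = 92.8°, so TJ runs at 17.1° + (180° − 92.8°) = 104.30° from the x-axis; with |TJ| = 28.6, J = T + 28.6·(cos 104.30°, sin 104.30°) = (43.880, 43.386). TJ ⟂ JA; with |JA| = 16.8 on the right of TJ, A = J + 16.8·(0.96902, 0.24700) = (60.159, 47.536). Then cos ∠QAJ = AQ·AJ / (|AQ||AJ|), giving 24.015°.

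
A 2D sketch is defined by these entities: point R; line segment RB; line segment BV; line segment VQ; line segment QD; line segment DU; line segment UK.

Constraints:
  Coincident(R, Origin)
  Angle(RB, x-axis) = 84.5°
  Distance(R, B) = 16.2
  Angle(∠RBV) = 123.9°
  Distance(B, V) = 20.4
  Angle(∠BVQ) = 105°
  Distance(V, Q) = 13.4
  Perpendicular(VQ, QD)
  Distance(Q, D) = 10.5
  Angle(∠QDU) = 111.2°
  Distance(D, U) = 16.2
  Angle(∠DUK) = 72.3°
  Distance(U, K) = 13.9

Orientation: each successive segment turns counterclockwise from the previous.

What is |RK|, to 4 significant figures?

30.48

∠QDU = 111.2° gives DU at 14.40° from the x-axis; with |DU| = 16.2, U = (-3.303, 16.76). ∠DUK = 72.3° gives UK at 122.1° from the x-axis; with |UK| = 13.9, K = (-10.69, 28.54). Then |RK| = |K − R| = 30.48.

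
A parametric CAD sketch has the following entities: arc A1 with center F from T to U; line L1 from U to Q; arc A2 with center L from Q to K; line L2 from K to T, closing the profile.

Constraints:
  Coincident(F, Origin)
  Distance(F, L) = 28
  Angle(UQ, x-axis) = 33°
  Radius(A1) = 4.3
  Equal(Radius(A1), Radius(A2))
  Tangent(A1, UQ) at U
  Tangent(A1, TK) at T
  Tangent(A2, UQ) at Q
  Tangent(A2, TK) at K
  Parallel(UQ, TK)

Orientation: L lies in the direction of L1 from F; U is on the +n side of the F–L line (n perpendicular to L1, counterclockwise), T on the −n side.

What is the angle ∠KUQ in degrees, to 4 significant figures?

17.07°

Tangency of A1 to both parallel lines with radius 4.3 puts U and T at F ± 4.3·n: U = (-2.342, 3.606), T = (2.342, -3.606). Equal radii place Q and K the same way about L: Q = L + 4.3·n = (21.14, 18.86), K = L − 4.3·n = (25.82, 11.64). Then cos ∠KUQ = UK·UQ / (|UK||UQ|), giving 17.07°.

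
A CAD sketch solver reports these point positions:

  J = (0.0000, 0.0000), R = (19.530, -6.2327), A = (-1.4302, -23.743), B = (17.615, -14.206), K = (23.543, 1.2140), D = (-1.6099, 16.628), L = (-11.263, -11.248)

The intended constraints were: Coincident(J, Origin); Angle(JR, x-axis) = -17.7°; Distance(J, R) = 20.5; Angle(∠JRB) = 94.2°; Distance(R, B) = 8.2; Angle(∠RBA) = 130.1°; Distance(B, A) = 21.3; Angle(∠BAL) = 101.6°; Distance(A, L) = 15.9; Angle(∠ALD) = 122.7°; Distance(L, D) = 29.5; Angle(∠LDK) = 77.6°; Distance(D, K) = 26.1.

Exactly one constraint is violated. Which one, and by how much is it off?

Distance(D, K) = 26.1 — off by 3.40.

J = (0.00, 0.00) ✓; JR at -17.70° ✓; |JR| = 20.50 ✓; ∠JRB = 94.19° ✓; |RB| = 8.200 ✓; ∠RBA = 130.1° ✓; |BA| = 21.30 ✓; ∠BAL = 101.6° ✓; |AL| = 15.90 ✓; ∠ALD = 122.7° ✓; |LD| = 29.50 ✓; ∠LDK = 77.60° ✓; |DK| = 29.50 ✗.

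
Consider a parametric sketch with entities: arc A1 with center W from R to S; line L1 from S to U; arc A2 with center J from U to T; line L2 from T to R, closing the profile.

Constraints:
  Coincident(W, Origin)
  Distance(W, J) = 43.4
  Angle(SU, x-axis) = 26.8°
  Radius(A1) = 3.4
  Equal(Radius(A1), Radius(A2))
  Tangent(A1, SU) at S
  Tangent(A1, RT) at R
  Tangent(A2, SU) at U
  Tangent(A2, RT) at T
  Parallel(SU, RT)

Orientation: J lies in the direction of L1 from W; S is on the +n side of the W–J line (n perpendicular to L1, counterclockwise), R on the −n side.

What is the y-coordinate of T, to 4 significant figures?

16.53

Tangency of A1 to both parallel lines with radius 3.4 puts S and R at W ± 3.4·n: S = (-1.533, 3.035), R = (1.533, -3.035). Equal radii place U and T the same way about J: U = J + 3.4·n = (37.21, 22.60), T = J − 3.4·n = (40.27, 16.53). So T.y = 16.53.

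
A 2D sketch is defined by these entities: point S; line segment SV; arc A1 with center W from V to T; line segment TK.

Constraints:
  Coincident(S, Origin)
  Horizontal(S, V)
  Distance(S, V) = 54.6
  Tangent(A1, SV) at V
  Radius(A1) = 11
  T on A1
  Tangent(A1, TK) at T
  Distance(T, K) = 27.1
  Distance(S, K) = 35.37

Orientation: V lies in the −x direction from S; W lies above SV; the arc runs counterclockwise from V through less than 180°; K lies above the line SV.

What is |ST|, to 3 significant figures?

47.0

Checks: ∠(WV, VS) = 90.00° ✓; |WT| = 11.00 ✓; ∠(WT, TK) = 90.00° ✓; |TK| = 27.10 ✓; |SK| = 35.37 ✓.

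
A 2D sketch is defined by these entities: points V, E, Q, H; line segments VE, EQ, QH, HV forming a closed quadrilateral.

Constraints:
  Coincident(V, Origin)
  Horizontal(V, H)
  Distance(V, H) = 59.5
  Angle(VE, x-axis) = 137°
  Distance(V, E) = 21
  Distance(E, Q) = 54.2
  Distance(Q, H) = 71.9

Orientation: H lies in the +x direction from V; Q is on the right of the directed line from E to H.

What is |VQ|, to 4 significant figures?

38.10

Checks: |EQ| = 54.20 ✓; |QH| = 71.90 ✓.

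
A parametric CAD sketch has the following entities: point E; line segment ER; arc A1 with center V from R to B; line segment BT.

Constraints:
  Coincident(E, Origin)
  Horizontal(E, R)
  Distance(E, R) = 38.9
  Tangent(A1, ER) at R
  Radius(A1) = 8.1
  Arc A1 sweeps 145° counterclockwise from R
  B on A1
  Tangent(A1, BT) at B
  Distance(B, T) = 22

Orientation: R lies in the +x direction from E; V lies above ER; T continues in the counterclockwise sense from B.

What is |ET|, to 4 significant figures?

37.41

E is at the origin; E and R share the same y with |ER| = 38.9 and R on the +x side, so R = (38.90, 0.000). A1 meets ER tangentially, so VR is at right angles to ER, so V = R + (0, 8.1) = (38.90, 8.100). On A1, R sits at bearing -90° from V; a 145° counterclockwise sweep puts B at bearing 55°, so B = V + 8.1·(cos 55°, sin 55°) = (43.55, 14.74). Tangency of A1 to BT means the radius VB is perpendicular to BT, so BT runs along (−sin 55°, cos 55°); with |BT| = 22.0, T = (25.52, 27.35). Then |ET| = |T − E| = 37.41.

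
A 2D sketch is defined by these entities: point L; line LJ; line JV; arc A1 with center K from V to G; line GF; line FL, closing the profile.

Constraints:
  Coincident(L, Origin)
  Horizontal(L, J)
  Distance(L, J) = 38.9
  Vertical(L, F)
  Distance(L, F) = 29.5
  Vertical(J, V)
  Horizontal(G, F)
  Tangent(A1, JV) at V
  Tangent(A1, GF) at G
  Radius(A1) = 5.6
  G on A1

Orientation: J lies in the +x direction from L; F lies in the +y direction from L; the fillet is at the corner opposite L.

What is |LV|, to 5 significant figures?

45.655

L is at the origin; L and J share the same y with |LJ| = 38.9 and J on the +x side, so J = (38.900, 0.0000). L and F share the same x with |LF| = 29.5 and F on the +y side, so F = (0.0000, 29.500). The virtual corner opposite L is at (38.900, 29.500). A1 meets JV tangentially, so KV is at right angles to JV and the tangent condition forces KG to be normal to GF, with radius 5.6, so the center K sits 5.6 in from both sides at K = (33.300, 23.900). That places the tangent points at V = (38.900, 23.900) on JV and G = (33.300, 29.500) on GF. Then |LV| = |V − L| = 45.655.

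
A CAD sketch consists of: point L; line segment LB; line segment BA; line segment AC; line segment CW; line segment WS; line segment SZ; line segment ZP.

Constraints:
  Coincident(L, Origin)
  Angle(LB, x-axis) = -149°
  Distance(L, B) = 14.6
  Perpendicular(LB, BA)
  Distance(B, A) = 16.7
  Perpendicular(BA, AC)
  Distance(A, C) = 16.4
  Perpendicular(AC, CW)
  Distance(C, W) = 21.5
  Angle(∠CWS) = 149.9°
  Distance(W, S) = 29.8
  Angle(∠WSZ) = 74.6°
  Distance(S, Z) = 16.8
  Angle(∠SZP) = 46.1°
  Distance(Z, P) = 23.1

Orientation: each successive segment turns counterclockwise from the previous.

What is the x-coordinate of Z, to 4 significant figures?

-30.94

∠CWS = 149.9° gives WS at 151.1° from the x-axis; with |WS| = 29.8, S = (-27.02, 19.44). ∠WSZ = 74.6° gives SZ at -103.5° from the x-axis; with |SZ| = 16.8, Z = (-30.94, 3.107). So Z.x = -30.94.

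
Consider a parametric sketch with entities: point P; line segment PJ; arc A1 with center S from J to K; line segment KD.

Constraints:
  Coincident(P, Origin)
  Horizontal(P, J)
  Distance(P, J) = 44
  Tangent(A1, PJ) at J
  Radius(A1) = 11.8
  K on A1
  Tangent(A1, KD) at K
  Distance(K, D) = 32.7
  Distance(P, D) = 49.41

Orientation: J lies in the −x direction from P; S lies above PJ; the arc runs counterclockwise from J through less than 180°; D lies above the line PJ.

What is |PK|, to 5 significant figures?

33.802

P is at the origin; PJ is horizontal with |PJ| = 44.0 and J on the −x side, so J = (-44.000, 0.0000). A1 meets PJ tangentially, so SJ is at right angles to PJ, so S = J + (0, 11.8) = (-44.000, 11.800). Since SK ⟂ KD (tangency), |SD| = √(11.8² + 32.7²) = 34.764 regardless of where K sits on A1. So D lies on both circle(P, 49.41) and circle(S, 34.764); the above-PJ intersection is D = (-26.389, 41.773). K is the foot of the tangent from D: K = (-32.401, 9.6304).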